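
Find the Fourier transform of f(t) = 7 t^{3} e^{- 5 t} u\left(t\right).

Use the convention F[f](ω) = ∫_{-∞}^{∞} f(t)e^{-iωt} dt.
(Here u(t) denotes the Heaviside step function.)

F(ω) = \frac{42}{\left(i \omega + 5\right)^{4}}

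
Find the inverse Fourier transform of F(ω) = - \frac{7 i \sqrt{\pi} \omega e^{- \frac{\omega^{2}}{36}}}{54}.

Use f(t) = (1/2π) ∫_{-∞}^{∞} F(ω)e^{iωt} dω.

f(t) = 7 t e^{- 9 t^{2}}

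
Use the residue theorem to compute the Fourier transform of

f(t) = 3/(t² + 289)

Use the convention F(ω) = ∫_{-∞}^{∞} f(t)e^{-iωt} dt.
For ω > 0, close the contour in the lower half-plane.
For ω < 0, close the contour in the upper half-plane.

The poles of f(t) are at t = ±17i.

Let g(z) = f(z)e^{-iωz}; for large |z| the factor e^{-iωz} decays in the lower half-plane when ω > 0 and in the upper half-plane when ω < 0.

Case ω > 0 (lower half-plane, clockwise contour ⇒ F(ω) = -2πi·ΣRes):
  Res_{z = - 17 i} g(z) = \frac{3 i e^{- 17 \omega}}{34}
  F(ω) = -2πi·ΣRes = \frac{3 \pi e^{- 17 \omega}}{17}

Case ω < 0 (upper half-plane, counterclockwise contour ⇒ F(ω) = +2πi·ΣRes):
  Res_{z = 17 i} g(z) = - \frac{3 i e^{17 \omega}}{34}
  F(ω) = 2πi·ΣRes = \frac{3 \pi e^{17 \omega}}{17}

Both cases combine into a single formula in |ω|:

F(ω) = \frac{3 \pi e^{- 17 \left|{\omega}\right|}}{17}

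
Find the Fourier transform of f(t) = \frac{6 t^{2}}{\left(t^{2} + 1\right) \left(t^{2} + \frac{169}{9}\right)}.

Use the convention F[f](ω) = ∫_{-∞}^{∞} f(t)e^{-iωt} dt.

F(ω) = - \frac{27 \pi e^{- \left|{\omega}\right|}}{80} + \frac{117 \pi e^{- \frac{13 \left|{\omega}\right|}{3}}}{80}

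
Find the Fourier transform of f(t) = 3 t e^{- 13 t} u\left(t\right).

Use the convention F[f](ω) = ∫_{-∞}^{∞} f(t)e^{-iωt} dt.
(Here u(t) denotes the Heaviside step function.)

F(ω) = \frac{3}{\left(i \omega + 13\right)^{2}}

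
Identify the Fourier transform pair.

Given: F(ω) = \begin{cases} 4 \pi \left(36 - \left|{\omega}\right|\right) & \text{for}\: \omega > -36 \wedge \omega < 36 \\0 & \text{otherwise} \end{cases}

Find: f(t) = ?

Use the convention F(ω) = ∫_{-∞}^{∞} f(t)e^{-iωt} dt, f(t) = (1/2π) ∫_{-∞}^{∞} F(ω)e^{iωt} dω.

f(t) = \frac{8 \sin^{2}{\left(18 t \right)}}{t^{2}}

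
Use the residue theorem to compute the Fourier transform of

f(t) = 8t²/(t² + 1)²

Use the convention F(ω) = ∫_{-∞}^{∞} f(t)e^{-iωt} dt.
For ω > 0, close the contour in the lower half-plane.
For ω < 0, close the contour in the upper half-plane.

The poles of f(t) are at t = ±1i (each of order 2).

Let g(z) = f(z)e^{-iωz}; for large |z| the factor e^{-iωz} decays in the lower half-plane when ω > 0 and in the upper half-plane when ω < 0.

Case ω > 0 (lower half-plane, clockwise contour ⇒ F(ω) = -2πi·ΣRes):
  Res_{z = - i} g(z) = 2 i \left(1 - \omega\right) e^{- \omega} (pole of order 2)
  F(ω) = -2πi·ΣRes = 4 \pi \left(1 - \omega\right) e^{- \omega}

Case ω < 0 (upper half-plane, counterclockwise contour ⇒ F(ω) = +2πi·ΣRes):
  Res_{z = i} g(z) = 2 i \left(- \omega - 1\right) e^{\omega} (pole of order 2)
  F(ω) = 2πi·ΣRes = 4 \pi \left(\omega + 1\right) e^{\omega}

Both cases combine into a single formula in |ω|:

F(ω) = 4 \pi \left(1 - \left|{\omega}\right|\right) e^{- \left|{\omega}\right|}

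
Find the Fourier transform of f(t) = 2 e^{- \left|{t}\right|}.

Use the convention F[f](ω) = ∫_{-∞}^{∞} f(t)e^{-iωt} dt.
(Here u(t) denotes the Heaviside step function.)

F(ω) = \frac{4}{\omega^{2} + 1}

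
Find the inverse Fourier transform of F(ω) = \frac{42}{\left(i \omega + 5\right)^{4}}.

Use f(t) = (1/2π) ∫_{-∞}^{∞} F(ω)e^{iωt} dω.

f(t) = 7 t^{3} e^{- 5 t} u\left(t\right)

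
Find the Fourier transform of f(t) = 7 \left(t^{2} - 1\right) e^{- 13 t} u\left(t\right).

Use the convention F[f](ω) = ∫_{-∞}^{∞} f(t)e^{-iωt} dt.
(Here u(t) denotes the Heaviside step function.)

F(ω) = \frac{7 \left(2 i \omega - \left(i \omega + 13\right)^{3} + 26\right)}{\left(i \omega + 13\right)^{4}}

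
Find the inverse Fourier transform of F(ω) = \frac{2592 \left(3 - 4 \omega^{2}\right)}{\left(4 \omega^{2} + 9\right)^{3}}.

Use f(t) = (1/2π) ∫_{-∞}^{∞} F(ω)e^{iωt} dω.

f(t) = 9 t^{2} e^{- \frac{3 \left|{t}\right|}{2}}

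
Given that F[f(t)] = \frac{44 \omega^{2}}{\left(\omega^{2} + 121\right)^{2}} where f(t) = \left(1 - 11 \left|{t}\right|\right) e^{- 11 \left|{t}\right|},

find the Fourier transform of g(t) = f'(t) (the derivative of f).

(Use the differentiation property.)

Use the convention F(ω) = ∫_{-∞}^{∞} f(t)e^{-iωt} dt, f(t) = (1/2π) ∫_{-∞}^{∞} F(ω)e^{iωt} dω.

F[g](ω) = \frac{44 i \omega^{3}}{\left(\omega^{2} + 121\right)^{2}}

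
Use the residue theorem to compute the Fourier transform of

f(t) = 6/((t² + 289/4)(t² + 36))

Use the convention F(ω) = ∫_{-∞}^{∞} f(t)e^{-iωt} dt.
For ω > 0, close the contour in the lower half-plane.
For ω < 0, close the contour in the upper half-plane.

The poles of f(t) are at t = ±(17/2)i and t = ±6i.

Let g(z) = f(z)e^{-iωz}; for large |z| the factor e^{-iωz} decays in the lower half-plane when ω > 0 and in the upper half-plane when ω < 0.

Case ω > 0 (lower half-plane, clockwise contour ⇒ F(ω) = -2πi·ΣRes):
  Res_{z = - \frac{17 i}{2}} g(z) = - \frac{24 i e^{- \frac{17 \omega}{2}}}{2465}
  Res_{z = - 6 i} g(z) = \frac{2 i e^{- 6 \omega}}{145}
  F(ω) = -2πi·ΣRes = \frac{4 \pi e^{- 6 \omega}}{145} - \frac{48 \pi e^{- \frac{17 \omega}{2}}}{2465}

Case ω < 0 (upper half-plane, counterclockwise contour ⇒ F(ω) = +2πi·ΣRes):
  Res_{z = \frac{17 i}{2}} g(z) = \frac{24 i e^{\frac{17 \omega}{2}}}{2465}
  Res_{z = 6 i} g(z) = - \frac{2 i e^{6 \omega}}{145}
  F(ω) = 2πi·ΣRes = \frac{4 \pi \left(- 12 e^{\frac{17 \omega}{2}} + 17 e^{6 \omega}\right)}{2465}

Both cases combine into a single formula in |ω|:

F(ω) = \frac{4 \pi e^{- 6 \left|{\omega}\right|}}{145} - \frac{48 \pi e^{- \frac{17 \left|{\omega}\right|}{2}}}{2465}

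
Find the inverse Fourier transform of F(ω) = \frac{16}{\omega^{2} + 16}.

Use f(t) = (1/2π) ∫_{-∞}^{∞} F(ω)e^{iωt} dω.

f(t) = 2 e^{- 4 \left|{t}\right|}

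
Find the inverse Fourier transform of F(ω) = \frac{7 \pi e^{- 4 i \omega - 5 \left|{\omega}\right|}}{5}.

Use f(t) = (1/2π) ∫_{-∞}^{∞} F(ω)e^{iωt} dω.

f(t) = \frac{7}{\left(t - 4\right)^{2} + 25}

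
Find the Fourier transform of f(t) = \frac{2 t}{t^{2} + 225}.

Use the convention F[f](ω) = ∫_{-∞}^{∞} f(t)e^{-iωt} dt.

F(ω) = - 2 i \pi e^{- 15 \left|{\omega}\right|} \operatorname{sign}{\left(\omega \right)}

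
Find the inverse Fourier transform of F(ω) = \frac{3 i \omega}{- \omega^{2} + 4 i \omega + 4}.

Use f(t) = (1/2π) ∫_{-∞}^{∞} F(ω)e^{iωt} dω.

f(t) = 3 \left(1 - 2 t\right) e^{- 2 t} u\left(t\right)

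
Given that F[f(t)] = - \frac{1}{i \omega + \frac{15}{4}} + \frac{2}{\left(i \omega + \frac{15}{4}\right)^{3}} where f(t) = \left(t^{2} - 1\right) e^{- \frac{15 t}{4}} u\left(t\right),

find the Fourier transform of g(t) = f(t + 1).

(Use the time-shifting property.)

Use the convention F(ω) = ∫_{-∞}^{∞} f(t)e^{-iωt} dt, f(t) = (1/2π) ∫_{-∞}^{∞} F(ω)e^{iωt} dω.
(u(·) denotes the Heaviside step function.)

F[g](ω) = \frac{4 \left(128 i \omega - \left(4 i \omega + 15\right)^{3} + 480\right) e^{i \omega}}{\left(4 i \omega + 15\right)^{4}}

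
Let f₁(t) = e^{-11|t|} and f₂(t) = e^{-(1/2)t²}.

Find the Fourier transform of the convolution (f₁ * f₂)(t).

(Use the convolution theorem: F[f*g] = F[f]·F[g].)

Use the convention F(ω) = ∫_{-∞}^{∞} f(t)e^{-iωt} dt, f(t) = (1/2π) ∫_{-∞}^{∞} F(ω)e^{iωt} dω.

F[f₁*f₂](ω) = \frac{22 \sqrt{2} \sqrt{\pi} e^{- \frac{\omega^{2}}{2}}}{\omega^{2} + 121}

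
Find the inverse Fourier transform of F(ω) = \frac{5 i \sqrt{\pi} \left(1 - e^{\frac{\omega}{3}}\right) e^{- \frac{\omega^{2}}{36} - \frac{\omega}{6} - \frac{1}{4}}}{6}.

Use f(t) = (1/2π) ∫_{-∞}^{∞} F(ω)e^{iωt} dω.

f(t) = 5 e^{- 9 t^{2}} \sin{\left(3 t \right)}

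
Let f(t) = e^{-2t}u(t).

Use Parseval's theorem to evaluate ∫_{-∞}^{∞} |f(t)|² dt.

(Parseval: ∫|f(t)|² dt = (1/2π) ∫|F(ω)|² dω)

∫|f(t)|² dt = \frac{1}{4}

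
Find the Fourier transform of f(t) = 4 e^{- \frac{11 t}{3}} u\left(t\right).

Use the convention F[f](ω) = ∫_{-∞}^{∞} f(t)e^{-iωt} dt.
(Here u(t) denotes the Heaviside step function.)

F(ω) = \frac{12}{3 i \omega + 11}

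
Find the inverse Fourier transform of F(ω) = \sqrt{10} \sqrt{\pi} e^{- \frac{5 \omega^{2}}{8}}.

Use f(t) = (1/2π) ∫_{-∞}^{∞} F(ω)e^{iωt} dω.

f(t) = 2 e^{- \frac{2 t^{2}}{5}}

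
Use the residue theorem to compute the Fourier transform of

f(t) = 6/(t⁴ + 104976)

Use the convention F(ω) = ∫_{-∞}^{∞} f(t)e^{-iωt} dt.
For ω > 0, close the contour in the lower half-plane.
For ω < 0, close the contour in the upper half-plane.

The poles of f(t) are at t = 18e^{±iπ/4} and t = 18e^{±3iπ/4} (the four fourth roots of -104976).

Let g(z) = f(z)e^{-iωz}; for large |z| the factor e^{-iωz} decays in the lower half-plane when ω > 0 and in the upper half-plane when ω < 0.

Case ω > 0 (lower half-plane, clockwise contour ⇒ F(ω) = -2πi·ΣRes):
  Res_{z = - 9 \sqrt{2} - 9 \sqrt{2} i} g(z) = \frac{\sqrt{2} i \left(1 - i\right) e^{9 \sqrt{2} \omega \left(-1 + i\right)}}{7776}
  Res_{z = 9 \sqrt{2} - 9 \sqrt{2} i} g(z) = \frac{\sqrt{2} i \left(1 + i\right) e^{- 9 \sqrt{2} \omega \left(1 + i\right)}}{7776}
  F(ω) = -2πi·ΣRes = \frac{\sqrt{2} \pi \left(1 - i\right) \left(e^{18 \sqrt{2} i \omega} + i\right) e^{- 9 \sqrt{2} \omega \left(1 + i\right)}}{3888} = \frac{\pi e^{- 9 \sqrt{2} \omega} \sin{\left(9 \sqrt{2} \omega + \frac{\pi}{4} \right)}}{972}

Case ω < 0 (upper half-plane, counterclockwise contour ⇒ F(ω) = +2πi·ΣRes):
  Res_{z = 9 \sqrt{2} + 9 \sqrt{2} i} g(z) = \frac{\sqrt{2} i \left(-1 + i\right) e^{9 \sqrt{2} \omega \left(1 - i\right)}}{7776}
  Res_{z = - 9 \sqrt{2} + 9 \sqrt{2} i} g(z) = \frac{\sqrt{2} \left(1 - i\right) e^{9 \sqrt{2} \omega \left(1 + i\right)}}{7776}
  F(ω) = 2πi·ΣRes = - \frac{\sqrt{2} i \pi \left(i \left(1 - i\right) e^{9 \sqrt{2} \omega \left(1 - i\right)} - \left(1 - i\right) e^{9 \sqrt{2} \omega \left(1 + i\right)}\right)}{3888} = \frac{\pi e^{9 \sqrt{2} \omega} \cos{\left(9 \sqrt{2} \omega + \frac{\pi}{4} \right)}}{972}

Both cases combine into a single formula in |ω|:

F(ω) = \frac{\pi e^{- 9 \sqrt{2} \left|{\omega}\right|} \sin{\left(9 \sqrt{2} \left|{\omega}\right| + \frac{\pi}{4} \right)}}{972}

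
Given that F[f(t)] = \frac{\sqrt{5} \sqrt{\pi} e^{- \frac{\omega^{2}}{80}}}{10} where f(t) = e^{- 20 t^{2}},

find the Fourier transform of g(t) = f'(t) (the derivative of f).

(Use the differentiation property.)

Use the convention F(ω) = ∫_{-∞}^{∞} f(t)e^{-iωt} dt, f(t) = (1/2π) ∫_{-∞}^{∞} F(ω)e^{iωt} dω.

F[g](ω) = \frac{\sqrt{5} i \sqrt{\pi} \omega e^{- \frac{\omega^{2}}{80}}}{10}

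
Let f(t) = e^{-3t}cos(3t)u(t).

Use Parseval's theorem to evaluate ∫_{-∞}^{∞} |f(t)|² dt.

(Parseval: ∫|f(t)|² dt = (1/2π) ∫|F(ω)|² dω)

∫|f(t)|² dt = \frac{1}{8}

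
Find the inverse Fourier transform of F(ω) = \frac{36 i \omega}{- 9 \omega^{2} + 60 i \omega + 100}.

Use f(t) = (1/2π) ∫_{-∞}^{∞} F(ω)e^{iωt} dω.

f(t) = 4 \left(1 - \frac{10 t}{3}\right) e^{- \frac{10 t}{3}} u\left(t\right)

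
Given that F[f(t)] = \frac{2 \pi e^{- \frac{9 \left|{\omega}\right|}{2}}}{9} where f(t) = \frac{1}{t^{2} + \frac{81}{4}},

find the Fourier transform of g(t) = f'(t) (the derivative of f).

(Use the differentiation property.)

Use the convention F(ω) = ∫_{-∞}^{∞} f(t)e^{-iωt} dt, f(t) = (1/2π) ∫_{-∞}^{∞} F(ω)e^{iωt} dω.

F[g](ω) = \frac{2 i \pi \omega e^{- \frac{9 \left|{\omega}\right|}{2}}}{9}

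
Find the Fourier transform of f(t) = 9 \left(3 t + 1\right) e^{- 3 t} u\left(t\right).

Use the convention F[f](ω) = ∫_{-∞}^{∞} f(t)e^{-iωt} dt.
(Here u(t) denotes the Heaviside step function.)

F(ω) = \frac{9 \left(- i \omega - 6\right)}{\omega^{2} - 6 i \omega - 9}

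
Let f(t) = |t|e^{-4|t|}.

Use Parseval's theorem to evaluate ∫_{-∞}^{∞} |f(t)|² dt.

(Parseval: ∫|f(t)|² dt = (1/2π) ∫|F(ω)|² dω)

∫|f(t)|² dt = \frac{1}{128}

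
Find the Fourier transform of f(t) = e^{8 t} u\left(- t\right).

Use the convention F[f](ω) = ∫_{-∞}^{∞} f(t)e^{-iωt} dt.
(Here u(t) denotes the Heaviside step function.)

F(ω) = \frac{i}{\omega + 8 i}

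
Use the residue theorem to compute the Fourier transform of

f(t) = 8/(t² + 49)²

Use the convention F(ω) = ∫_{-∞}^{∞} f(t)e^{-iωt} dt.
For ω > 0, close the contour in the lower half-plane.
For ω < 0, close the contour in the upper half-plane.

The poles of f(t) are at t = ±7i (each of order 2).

Let g(z) = f(z)e^{-iωz}; for large |z| the factor e^{-iωz} decays in the lower half-plane when ω > 0 and in the upper half-plane when ω < 0.

Case ω > 0 (lower half-plane, clockwise contour ⇒ F(ω) = -2πi·ΣRes):
  Res_{z = - 7 i} g(z) = \frac{2 i \left(7 \omega + 1\right) e^{- 7 \omega}}{343} (pole of order 2)
  F(ω) = -2πi·ΣRes = \frac{4 \pi \left(7 \omega + 1\right) e^{- 7 \omega}}{343}

Case ω < 0 (upper half-plane, counterclockwise contour ⇒ F(ω) = +2πi·ΣRes):
  Res_{z = 7 i} g(z) = \frac{2 i \left(7 \omega - 1\right) e^{7 \omega}}{343} (pole of order 2)
  F(ω) = 2πi·ΣRes = \frac{4 \pi \left(1 - 7 \omega\right) e^{7 \omega}}{343}

Both cases combine into a single formula in |ω|:

F(ω) = \frac{4 \pi \left(7 \left|{\omega}\right| + 1\right) e^{- 7 \left|{\omega}\right|}}{343}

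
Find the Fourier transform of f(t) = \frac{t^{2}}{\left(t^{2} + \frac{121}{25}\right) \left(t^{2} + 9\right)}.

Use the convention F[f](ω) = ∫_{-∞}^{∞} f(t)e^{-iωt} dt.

F(ω) = \frac{75 \pi e^{- 3 \left|{\omega}\right|}}{104} - \frac{55 \pi e^{- \frac{11 \left|{\omega}\right|}{5}}}{104}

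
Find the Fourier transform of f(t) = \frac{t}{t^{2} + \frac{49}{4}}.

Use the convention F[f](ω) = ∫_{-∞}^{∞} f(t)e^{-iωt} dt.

F(ω) = - i \pi e^{- \frac{7 \left|{\omega}\right|}{2}} \operatorname{sign}{\left(\omega \right)}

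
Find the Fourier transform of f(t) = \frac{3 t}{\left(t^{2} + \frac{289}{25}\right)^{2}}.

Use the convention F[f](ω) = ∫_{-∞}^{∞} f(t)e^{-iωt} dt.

F(ω) = - \frac{15 i \pi \omega e^{- \frac{17 \left|{\omega}\right|}{5}}}{34}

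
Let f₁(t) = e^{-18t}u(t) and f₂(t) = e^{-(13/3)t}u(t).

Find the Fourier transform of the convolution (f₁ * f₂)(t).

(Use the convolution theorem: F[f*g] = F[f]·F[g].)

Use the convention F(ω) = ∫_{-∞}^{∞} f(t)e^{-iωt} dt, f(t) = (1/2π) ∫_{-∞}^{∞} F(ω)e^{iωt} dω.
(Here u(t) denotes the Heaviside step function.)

F[f₁*f₂](ω) = \frac{3}{\left(i \omega + 18\right) \left(3 i \omega + 13\right)}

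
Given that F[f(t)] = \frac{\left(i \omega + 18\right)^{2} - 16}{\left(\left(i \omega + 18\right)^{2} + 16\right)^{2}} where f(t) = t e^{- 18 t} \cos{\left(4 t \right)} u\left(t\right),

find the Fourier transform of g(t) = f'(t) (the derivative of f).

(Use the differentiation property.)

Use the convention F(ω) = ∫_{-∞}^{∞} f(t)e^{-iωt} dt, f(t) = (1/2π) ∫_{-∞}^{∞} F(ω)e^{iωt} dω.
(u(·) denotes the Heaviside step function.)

F[g](ω) = \frac{i \omega \left(\left(i \omega + 18\right)^{2} - 16\right)}{\left(\left(i \omega + 18\right)^{2} + 16\right)^{2}}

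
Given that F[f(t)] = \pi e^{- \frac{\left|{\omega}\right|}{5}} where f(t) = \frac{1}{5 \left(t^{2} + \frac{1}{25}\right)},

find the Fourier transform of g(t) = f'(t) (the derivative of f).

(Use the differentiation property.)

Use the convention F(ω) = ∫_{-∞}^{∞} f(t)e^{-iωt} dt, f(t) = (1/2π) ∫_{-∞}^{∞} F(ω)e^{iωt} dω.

F[g](ω) = i \pi \omega e^{- \frac{\left|{\omega}\right|}{5}}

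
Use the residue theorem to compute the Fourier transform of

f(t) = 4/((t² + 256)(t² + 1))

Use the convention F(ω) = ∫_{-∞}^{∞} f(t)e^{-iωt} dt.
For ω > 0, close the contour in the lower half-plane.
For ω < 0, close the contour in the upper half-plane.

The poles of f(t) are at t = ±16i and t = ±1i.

Let g(z) = f(z)e^{-iωz}; for large |z| the factor e^{-iωz} decays in the lower half-plane when ω > 0 and in the upper half-plane when ω < 0.

Case ω > 0 (lower half-plane, clockwise contour ⇒ F(ω) = -2πi·ΣRes):
  Res_{z = - 16 i} g(z) = - \frac{i e^{- 16 \omega}}{2040}
  Res_{z = - i} g(z) = \frac{2 i e^{- \omega}}{255}
  F(ω) = -2πi·ΣRes = \frac{\pi \left(16 e^{15 \omega} - 1\right) e^{- 16 \omega}}{1020}

Case ω < 0 (upper half-plane, counterclockwise contour ⇒ F(ω) = +2πi·ΣRes):
  Res_{z = 16 i} g(z) = \frac{i e^{16 \omega}}{2040}
  Res_{z = i} g(z) = - \frac{2 i e^{\omega}}{255}
  F(ω) = 2πi·ΣRes = \frac{\pi \left(16 - e^{15 \omega}\right) e^{\omega}}{1020}

Both cases combine into a single formula in |ω|:

F(ω) = \frac{\pi \left(16 e^{15 \left|{\omega}\right|} - 1\right) e^{- 16 \left|{\omega}\right|}}{1020}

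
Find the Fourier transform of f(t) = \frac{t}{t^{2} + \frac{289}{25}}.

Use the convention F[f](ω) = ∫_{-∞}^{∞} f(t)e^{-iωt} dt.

F(ω) = - i \pi e^{- \frac{17 \left|{\omega}\right|}{5}} \operatorname{sign}{\left(\omega \right)}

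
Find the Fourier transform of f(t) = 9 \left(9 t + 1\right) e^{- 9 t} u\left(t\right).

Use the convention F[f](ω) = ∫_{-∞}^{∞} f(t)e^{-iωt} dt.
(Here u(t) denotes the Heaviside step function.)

F(ω) = \frac{9 \left(- i \omega - 18\right)}{\omega^{2} - 18 i \omega - 81}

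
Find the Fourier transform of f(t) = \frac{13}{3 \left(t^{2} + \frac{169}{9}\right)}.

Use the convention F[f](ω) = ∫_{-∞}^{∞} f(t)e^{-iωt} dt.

F(ω) = \pi e^{- \frac{13 \left|{\omega}\right|}{3}}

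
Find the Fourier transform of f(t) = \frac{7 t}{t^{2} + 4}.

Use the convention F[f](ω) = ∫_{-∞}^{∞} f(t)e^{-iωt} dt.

F(ω) = - 7 i \pi e^{- 2 \left|{\omega}\right|} \operatorname{sign}{\left(\omega \right)}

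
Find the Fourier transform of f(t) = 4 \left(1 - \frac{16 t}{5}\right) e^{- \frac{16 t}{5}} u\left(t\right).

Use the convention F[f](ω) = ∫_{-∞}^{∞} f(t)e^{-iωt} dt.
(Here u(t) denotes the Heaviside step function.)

F(ω) = \frac{100 i \omega}{- 25 \omega^{2} + 160 i \omega + 256}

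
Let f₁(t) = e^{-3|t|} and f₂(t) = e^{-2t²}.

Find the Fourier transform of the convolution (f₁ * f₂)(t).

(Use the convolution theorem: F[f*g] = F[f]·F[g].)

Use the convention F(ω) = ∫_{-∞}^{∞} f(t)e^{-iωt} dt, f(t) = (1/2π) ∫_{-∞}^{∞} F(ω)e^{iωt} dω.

F[f₁*f₂](ω) = \frac{3 \sqrt{2} \sqrt{\pi} e^{- \frac{\omega^{2}}{8}}}{\omega^{2} + 9}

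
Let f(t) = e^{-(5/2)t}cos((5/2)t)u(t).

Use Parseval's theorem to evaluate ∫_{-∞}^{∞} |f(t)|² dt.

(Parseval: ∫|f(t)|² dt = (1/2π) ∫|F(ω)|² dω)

∫|f(t)|² dt = \frac{3}{20}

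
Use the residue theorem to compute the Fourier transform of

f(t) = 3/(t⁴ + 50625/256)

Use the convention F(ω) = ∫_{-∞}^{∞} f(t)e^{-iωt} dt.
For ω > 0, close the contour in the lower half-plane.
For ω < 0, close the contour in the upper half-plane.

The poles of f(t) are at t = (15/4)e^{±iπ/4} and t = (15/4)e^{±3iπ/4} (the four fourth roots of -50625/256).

Let g(z) = f(z)e^{-iωz}; for large |z| the factor e^{-iωz} decays in the lower half-plane when ω > 0 and in the upper half-plane when ω < 0.

Case ω > 0 (lower half-plane, clockwise contour ⇒ F(ω) = -2πi·ΣRes):
  Res_{z = - \frac{15 \sqrt{2}}{8} - \frac{15 \sqrt{2} i}{8}} g(z) = \frac{8 \sqrt{2} \left(1 + i\right) e^{\frac{15 \sqrt{2} \omega \left(-1 + i\right)}{8}}}{1125}
  Res_{z = \frac{15 \sqrt{2}}{8} - \frac{15 \sqrt{2} i}{8}} g(z) = \frac{8 \sqrt{2} \left(-1 + i\right) e^{- \frac{15 \sqrt{2} \omega \left(1 + i\right)}{8}}}{1125}
  F(ω) = -2πi·ΣRes = \frac{16 \sqrt{2} \pi \left(\left(1 - i\right) e^{\frac{15 \sqrt{2} i \omega}{4}} + 1 + i\right) e^{- \frac{15 \sqrt{2} \omega \left(1 + i\right)}{8}}}{1125} = \frac{64 \pi e^{- \frac{15 \sqrt{2} \omega}{8}} \sin{\left(\frac{15 \sqrt{2} \omega}{8} + \frac{\pi}{4} \right)}}{1125}

Case ω < 0 (upper half-plane, counterclockwise contour ⇒ F(ω) = +2πi·ΣRes):
  Res_{z = \frac{15 \sqrt{2}}{8} + \frac{15 \sqrt{2} i}{8}} g(z) = - \frac{8 \sqrt{2} \left(1 + i\right) e^{\frac{15 \sqrt{2} \omega \left(1 - i\right)}{8}}}{1125}
  Res_{z = - \frac{15 \sqrt{2}}{8} + \frac{15 \sqrt{2} i}{8}} g(z) = \frac{8 \sqrt{2} \left(1 - i\right) e^{\frac{15 \sqrt{2} \omega \left(1 + i\right)}{8}}}{1125}
  F(ω) = 2πi·ΣRes = - \frac{16 \sqrt{2} i \pi \left(\left(1 + i\right) e^{\frac{15 \sqrt{2} \omega \left(1 - i\right)}{8}} - \left(1 - i\right) e^{\frac{15 \sqrt{2} \omega \left(1 + i\right)}{8}}\right)}{1125} = \frac{64 \pi e^{\frac{15 \sqrt{2} \omega}{8}} \cos{\left(\frac{15 \sqrt{2} \omega}{8} + \frac{\pi}{4} \right)}}{1125}

Both cases combine into a single formula in |ω|:

F(ω) = \frac{64 \pi e^{- \frac{15 \sqrt{2} \left|{\omega}\right|}{8}} \sin{\left(\frac{15 \sqrt{2} \left|{\omega}\right|}{8} + \frac{\pi}{4} \right)}}{1125}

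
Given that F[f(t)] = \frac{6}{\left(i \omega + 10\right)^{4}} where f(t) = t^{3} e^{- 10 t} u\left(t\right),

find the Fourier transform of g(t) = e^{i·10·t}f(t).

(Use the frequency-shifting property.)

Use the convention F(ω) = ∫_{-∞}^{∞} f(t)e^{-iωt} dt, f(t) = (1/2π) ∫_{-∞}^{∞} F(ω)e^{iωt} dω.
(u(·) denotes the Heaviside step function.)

F[g](ω) = \frac{6}{\left(i \left(\omega - 10\right) + 10\right)^{4}}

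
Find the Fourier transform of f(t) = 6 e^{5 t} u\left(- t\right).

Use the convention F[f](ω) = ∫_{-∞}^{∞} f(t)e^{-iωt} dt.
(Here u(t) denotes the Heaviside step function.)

F(ω) = - \frac{6}{i \omega - 5}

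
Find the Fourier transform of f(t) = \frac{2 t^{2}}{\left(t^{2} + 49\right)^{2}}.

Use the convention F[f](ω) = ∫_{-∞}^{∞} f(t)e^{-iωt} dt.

F(ω) = \frac{\pi \left(1 - 7 \left|{\omega}\right|\right) e^{- 7 \left|{\omega}\right|}}{7}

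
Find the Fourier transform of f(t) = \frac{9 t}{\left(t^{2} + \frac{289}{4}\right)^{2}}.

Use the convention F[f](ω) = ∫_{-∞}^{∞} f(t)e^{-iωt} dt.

F(ω) = - \frac{9 i \pi \omega e^{- \frac{17 \left|{\omega}\right|}{2}}}{17}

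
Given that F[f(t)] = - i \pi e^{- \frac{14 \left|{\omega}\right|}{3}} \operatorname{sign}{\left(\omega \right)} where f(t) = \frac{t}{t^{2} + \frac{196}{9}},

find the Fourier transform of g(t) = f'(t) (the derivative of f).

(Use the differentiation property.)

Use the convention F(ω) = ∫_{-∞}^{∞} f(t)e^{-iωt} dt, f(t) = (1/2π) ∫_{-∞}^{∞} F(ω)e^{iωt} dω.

F[g](ω) = \pi \omega e^{- \frac{14 \left|{\omega}\right|}{3}} \operatorname{sign}{\left(\omega \right)}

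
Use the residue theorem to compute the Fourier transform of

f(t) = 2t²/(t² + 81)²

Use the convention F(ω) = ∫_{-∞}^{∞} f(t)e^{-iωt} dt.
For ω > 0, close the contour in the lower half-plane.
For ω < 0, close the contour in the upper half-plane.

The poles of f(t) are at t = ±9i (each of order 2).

Let g(z) = f(z)e^{-iωz}; for large |z| the factor e^{-iωz} decays in the lower half-plane when ω > 0 and in the upper half-plane when ω < 0.

Case ω > 0 (lower half-plane, clockwise contour ⇒ F(ω) = -2πi·ΣRes):
  Res_{z = - 9 i} g(z) = \frac{i \left(1 - 9 \omega\right) e^{- 9 \omega}}{18} (pole of order 2)
  F(ω) = -2πi·ΣRes = \frac{\pi \left(1 - 9 \omega\right) e^{- 9 \omega}}{9}

Case ω < 0 (upper half-plane, counterclockwise contour ⇒ F(ω) = +2πi·ΣRes):
  Res_{z = 9 i} g(z) = \frac{i \left(- 9 \omega - 1\right) e^{9 \omega}}{18} (pole of order 2)
  F(ω) = 2πi·ΣRes = \frac{\pi \left(9 \omega + 1\right) e^{9 \omega}}{9}

Both cases combine into a single formula in |ω|:

F(ω) = \frac{\pi \left(1 - 9 \left|{\omega}\right|\right) e^{- 9 \left|{\omega}\right|}}{9}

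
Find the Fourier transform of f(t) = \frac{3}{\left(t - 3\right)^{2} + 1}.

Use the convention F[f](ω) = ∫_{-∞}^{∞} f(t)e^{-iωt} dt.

F(ω) = 3 \pi e^{- 3 i \omega - \left|{\omega}\right|}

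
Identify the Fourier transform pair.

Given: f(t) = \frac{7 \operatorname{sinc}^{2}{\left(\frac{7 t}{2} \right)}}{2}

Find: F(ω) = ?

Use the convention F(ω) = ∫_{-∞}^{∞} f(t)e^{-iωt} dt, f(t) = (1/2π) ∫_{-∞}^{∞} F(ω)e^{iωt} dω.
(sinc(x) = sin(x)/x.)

F(ω) = \begin{cases} \frac{\pi \left(7 - \left|{\omega}\right|\right)}{7} & \text{for}\: \omega > -7 \wedge \omega < 7 \\0 & \text{otherwise} \end{cases}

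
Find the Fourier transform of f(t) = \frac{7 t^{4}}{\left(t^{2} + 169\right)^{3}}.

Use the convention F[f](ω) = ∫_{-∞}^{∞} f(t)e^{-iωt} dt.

F(ω) = \frac{7 \pi \left(169 \omega^{2} - 65 \left|{\omega}\right| + 3\right) e^{- 13 \left|{\omega}\right|}}{104}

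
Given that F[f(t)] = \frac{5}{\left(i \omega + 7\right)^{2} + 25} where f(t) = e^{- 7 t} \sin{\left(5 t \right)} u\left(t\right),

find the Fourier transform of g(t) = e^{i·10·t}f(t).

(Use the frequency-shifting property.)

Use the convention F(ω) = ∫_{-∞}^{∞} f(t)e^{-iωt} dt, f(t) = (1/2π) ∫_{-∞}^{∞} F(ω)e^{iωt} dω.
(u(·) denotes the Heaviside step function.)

F[g](ω) = \frac{5}{\left(i \left(\omega - 10\right) + 7\right)^{2} + 25}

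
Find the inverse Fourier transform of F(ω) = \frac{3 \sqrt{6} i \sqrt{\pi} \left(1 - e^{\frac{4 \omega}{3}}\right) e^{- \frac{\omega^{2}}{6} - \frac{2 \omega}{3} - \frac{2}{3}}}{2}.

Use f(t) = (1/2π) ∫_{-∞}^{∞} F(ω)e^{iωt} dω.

f(t) = 9 e^{- \frac{3 t^{2}}{2}} \sin{\left(2 t \right)}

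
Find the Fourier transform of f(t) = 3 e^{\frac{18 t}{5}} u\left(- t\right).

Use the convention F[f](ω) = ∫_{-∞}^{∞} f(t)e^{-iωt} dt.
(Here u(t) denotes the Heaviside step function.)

F(ω) = - \frac{15}{5 i \omega - 18}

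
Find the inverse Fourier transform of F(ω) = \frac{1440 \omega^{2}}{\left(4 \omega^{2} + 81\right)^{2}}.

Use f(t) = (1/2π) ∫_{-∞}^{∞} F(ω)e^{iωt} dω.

f(t) = 5 \left(1 - \frac{9 \left|{t}\right|}{2}\right) e^{- \frac{9 \left|{t}\right|}{2}}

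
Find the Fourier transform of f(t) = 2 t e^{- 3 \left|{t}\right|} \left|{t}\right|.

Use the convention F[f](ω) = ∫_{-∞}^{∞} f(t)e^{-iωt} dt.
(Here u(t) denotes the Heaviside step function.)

F(ω) = \frac{8 i \omega \left(\omega^{2} - 27\right)}{\left(\omega^{2} + 9\right)^{3}}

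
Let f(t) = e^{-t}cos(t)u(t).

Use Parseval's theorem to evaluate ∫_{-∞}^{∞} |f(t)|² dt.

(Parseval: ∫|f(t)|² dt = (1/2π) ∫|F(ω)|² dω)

∫|f(t)|² dt = \frac{3}{8}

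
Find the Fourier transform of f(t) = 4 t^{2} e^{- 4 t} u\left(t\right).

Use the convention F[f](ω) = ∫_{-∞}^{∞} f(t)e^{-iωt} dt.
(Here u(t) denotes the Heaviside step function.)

F(ω) = \frac{8}{\left(i \omega + 4\right)^{3}}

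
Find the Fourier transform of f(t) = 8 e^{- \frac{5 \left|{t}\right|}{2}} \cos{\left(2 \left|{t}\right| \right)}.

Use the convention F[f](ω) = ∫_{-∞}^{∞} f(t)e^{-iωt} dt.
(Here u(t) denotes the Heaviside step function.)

F(ω) = \frac{160 \left(4 \omega^{2} + 41\right)}{16 \omega^{4} + 72 \omega^{2} + 1681}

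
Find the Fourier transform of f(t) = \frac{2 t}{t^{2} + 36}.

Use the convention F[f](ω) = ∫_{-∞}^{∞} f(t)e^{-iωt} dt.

F(ω) = - 2 i \pi e^{- 6 \left|{\omega}\right|} \operatorname{sign}{\left(\omega \right)}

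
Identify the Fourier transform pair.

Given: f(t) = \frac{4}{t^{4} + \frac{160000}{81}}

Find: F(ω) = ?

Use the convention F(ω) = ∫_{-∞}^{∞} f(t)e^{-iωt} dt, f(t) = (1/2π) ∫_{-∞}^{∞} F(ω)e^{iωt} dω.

F(ω) = \frac{27 \pi e^{- \frac{10 \sqrt{2} \left|{\omega}\right|}{3}} \sin{\left(\frac{10 \sqrt{2} \left|{\omega}\right|}{3} + \frac{\pi}{4} \right)}}{2000}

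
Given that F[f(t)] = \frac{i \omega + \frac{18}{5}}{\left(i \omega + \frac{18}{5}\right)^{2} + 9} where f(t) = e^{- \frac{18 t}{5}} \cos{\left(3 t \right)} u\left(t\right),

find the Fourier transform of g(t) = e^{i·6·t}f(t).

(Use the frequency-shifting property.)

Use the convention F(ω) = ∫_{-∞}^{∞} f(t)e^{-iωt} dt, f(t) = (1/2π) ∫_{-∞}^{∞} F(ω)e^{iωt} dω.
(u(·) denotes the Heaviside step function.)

F[g](ω) = \frac{5 \left(5 i \left(\omega - 6\right) + 18\right)}{\left(5 i \left(\omega - 6\right) + 18\right)^{2} + 225}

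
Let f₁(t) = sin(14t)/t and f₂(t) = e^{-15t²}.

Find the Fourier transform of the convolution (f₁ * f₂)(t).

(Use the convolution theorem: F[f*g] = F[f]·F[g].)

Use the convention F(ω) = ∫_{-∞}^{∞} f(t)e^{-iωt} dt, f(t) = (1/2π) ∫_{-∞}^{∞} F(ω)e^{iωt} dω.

F[f₁*f₂](ω) = \begin{cases} \frac{\sqrt{15} \pi^{\frac{3}{2}} e^{- \frac{\omega^{2}}{60}}}{15} & \text{for}\: \omega > -14 \wedge \omega < 14 \\0 & \text{otherwise} \end{cases}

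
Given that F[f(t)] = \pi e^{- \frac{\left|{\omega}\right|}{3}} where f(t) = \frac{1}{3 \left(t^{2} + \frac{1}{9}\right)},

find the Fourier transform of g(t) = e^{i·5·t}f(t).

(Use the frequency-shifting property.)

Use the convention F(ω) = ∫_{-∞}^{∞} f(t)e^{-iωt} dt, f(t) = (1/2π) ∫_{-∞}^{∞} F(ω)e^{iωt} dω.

F[g](ω) = \pi e^{- \frac{\left|{\omega - 5}\right|}{3}}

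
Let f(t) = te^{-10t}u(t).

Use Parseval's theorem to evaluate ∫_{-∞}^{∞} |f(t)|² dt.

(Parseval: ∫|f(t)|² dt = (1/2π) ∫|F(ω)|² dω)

∫|f(t)|² dt = \frac{1}{4000}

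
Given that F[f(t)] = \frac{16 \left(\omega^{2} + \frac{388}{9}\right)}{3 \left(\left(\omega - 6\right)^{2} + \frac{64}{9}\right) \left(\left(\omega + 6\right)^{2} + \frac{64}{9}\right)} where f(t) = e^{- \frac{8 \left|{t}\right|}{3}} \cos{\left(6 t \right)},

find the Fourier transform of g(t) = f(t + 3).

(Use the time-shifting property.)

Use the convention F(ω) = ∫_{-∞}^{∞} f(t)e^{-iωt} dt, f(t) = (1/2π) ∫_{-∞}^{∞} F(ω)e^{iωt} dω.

F[g](ω) = \frac{\left(432 \omega^{2} + 18624\right) e^{3 i \omega}}{81 \omega^{4} - 4680 \omega^{2} + 150544}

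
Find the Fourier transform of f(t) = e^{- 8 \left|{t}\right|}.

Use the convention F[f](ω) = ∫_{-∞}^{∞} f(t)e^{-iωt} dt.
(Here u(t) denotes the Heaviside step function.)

F(ω) = \frac{16}{\omega^{2} + 64}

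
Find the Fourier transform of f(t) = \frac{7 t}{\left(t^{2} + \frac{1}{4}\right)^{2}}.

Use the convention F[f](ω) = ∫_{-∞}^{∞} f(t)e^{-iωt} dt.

F(ω) = - 7 i \pi \omega e^{- \frac{\left|{\omega}\right|}{2}}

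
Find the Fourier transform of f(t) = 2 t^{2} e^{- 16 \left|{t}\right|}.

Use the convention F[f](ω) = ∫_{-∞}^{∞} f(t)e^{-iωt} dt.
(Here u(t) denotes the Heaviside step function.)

F(ω) = \frac{128 \left(256 - 3 \omega^{2}\right)}{\left(\omega^{2} + 256\right)^{3}}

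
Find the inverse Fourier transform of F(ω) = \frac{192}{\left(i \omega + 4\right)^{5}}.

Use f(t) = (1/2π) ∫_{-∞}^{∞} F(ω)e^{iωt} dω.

f(t) = 8 t^{4} e^{- 4 t} u\left(t\right)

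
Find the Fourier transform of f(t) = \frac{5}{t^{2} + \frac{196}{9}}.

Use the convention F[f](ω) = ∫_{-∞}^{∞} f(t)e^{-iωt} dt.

F(ω) = \frac{15 \pi e^{- \frac{14 \left|{\omega}\right|}{3}}}{14}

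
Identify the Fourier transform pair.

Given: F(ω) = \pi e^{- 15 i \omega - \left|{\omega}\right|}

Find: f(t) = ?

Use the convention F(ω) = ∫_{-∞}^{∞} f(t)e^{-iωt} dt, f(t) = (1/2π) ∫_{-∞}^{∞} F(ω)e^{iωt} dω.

f(t) = \frac{1}{\left(t - 15\right)^{2} + 1}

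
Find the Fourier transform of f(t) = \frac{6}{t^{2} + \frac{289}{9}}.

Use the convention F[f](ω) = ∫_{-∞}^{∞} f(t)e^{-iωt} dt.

F(ω) = \frac{18 \pi e^{- \frac{17 \left|{\omega}\right|}{3}}}{17}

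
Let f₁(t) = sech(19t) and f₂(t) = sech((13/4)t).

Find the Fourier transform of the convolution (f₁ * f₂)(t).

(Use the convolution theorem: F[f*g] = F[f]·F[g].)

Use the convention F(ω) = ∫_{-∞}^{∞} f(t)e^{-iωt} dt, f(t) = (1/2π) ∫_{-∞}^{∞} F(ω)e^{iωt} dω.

F[f₁*f₂](ω) = \frac{4 \pi^{2}}{247 \cosh{\left(\frac{\pi \omega}{38} \right)} \cosh{\left(\frac{2 \pi \omega}{13} \right)}}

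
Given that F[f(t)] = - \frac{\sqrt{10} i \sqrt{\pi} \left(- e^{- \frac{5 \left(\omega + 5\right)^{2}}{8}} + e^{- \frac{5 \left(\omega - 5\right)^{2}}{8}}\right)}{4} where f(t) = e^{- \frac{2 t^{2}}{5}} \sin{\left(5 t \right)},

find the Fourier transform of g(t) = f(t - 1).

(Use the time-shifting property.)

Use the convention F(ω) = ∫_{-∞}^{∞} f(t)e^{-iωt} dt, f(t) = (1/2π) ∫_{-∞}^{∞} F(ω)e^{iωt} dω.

F[g](ω) = \frac{\sqrt{10} i \sqrt{\pi} \left(1 - e^{\frac{25 \omega}{2}}\right) e^{- \frac{5 \omega^{2}}{8} - \frac{25 \omega}{4} - i \omega - \frac{125}{8}}}{4}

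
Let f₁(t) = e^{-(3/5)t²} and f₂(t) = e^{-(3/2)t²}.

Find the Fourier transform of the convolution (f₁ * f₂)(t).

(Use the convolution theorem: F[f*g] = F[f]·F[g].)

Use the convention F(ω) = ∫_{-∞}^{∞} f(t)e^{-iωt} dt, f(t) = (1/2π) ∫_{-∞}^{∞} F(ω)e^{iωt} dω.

F[f₁*f₂](ω) = \frac{\sqrt{10} \pi e^{- \frac{7 \omega^{2}}{12}}}{3}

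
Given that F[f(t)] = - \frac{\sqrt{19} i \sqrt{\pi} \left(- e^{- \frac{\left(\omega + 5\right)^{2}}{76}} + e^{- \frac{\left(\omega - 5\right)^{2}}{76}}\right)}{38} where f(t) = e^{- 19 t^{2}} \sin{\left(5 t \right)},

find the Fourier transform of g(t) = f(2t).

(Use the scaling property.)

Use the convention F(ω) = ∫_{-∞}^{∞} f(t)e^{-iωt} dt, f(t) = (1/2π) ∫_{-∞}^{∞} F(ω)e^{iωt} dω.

F[g](ω) = \frac{\sqrt{19} i \sqrt{\pi} \left(1 - e^{\frac{5 \omega}{38}}\right) e^{- \frac{\omega^{2}}{304} - \frac{5 \omega}{76} - \frac{25}{76}}}{76}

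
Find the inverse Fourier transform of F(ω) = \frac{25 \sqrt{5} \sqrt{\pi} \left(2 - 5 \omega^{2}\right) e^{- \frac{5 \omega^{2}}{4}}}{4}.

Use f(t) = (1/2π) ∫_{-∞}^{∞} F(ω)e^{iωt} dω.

f(t) = 5 t^{2} e^{- \frac{t^{2}}{5}}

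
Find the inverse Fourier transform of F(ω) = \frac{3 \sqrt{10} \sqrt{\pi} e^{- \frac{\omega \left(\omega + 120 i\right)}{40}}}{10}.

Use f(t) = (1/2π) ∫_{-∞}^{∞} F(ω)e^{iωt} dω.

f(t) = 3 e^{- 10 \left(t - 3\right)^{2}}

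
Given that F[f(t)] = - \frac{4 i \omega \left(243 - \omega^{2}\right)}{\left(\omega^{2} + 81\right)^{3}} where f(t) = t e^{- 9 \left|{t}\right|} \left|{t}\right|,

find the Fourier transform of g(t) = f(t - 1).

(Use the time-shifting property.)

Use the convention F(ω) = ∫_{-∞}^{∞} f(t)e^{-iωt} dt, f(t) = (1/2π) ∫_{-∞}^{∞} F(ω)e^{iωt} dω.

F[g](ω) = \frac{4 i \omega \left(\omega^{2} - 243\right) e^{- i \omega}}{\left(\omega^{2} + 81\right)^{3}}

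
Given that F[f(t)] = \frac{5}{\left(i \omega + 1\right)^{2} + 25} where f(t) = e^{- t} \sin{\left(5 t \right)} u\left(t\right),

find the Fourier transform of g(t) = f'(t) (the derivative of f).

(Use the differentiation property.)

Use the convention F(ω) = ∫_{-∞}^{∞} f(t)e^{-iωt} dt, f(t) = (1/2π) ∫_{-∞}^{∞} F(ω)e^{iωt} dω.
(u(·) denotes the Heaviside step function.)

F[g](ω) = \frac{5 i \omega}{\left(i \omega + 1\right)^{2} + 25}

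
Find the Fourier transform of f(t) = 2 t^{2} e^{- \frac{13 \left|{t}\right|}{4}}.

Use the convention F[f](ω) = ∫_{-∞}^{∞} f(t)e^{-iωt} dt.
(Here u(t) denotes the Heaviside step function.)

F(ω) = \frac{6656 \left(169 - 48 \omega^{2}\right)}{\left(16 \omega^{2} + 169\right)^{3}}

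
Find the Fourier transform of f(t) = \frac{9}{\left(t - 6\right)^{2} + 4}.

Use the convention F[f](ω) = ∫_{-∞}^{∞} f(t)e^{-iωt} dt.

F(ω) = \frac{9 \pi e^{- 6 i \omega - 2 \left|{\omega}\right|}}{2}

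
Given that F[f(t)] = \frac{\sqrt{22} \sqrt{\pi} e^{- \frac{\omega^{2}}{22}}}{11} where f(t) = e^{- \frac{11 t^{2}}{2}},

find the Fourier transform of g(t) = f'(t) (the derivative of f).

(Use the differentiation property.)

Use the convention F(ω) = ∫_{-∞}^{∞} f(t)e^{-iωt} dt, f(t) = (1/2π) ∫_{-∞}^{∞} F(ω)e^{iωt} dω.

F[g](ω) = \frac{\sqrt{22} i \sqrt{\pi} \omega e^{- \frac{\omega^{2}}{22}}}{11}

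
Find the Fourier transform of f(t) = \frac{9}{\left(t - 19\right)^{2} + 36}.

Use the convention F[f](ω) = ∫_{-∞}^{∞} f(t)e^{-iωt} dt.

F(ω) = \frac{3 \pi e^{- 19 i \omega - 6 \left|{\omega}\right|}}{2}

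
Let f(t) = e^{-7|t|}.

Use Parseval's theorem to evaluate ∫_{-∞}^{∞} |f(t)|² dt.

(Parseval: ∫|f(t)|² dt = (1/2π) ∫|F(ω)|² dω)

∫|f(t)|² dt = \frac{1}{7}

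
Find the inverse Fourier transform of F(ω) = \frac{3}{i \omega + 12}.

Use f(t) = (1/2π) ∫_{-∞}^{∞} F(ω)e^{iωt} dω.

f(t) = 3 e^{- 12 t} u\left(t\right)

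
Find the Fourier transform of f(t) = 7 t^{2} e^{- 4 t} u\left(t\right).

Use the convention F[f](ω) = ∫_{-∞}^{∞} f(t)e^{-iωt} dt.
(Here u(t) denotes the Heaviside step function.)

F(ω) = \frac{14}{\left(i \omega + 4\right)^{3}}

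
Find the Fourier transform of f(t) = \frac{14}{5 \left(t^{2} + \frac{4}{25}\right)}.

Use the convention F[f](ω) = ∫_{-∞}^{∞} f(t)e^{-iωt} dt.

F(ω) = 7 \pi e^{- \frac{2 \left|{\omega}\right|}{5}}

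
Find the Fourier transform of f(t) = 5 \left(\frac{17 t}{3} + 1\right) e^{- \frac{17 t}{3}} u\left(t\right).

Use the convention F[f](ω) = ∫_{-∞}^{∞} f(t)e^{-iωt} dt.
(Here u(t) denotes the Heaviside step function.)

F(ω) = \frac{15 \left(- 3 i \omega - 34\right)}{9 \omega^{2} - 102 i \omega - 289}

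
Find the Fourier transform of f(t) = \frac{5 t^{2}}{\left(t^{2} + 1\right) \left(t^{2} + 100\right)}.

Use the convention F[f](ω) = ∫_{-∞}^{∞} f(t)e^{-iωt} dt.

F(ω) = \frac{5 \pi \left(10 - e^{9 \left|{\omega}\right|}\right) e^{- 10 \left|{\omega}\right|}}{99}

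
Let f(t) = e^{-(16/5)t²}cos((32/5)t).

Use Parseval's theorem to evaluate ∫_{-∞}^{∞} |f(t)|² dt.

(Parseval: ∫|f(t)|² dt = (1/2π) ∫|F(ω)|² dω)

∫|f(t)|² dt = \frac{\sqrt{10} \sqrt{\pi} \left(1 + e^{\frac{32}{5}}\right)}{16 e^{\frac{32}{5}}}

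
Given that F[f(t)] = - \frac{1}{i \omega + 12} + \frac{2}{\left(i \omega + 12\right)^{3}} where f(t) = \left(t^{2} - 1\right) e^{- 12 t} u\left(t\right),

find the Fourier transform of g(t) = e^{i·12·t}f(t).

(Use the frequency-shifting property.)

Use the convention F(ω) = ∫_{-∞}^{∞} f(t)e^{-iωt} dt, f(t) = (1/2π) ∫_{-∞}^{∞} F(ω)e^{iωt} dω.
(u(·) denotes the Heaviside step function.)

F[g](ω) = \frac{2 i \left(\omega - 12\right) - \left(i \left(\omega - 12\right) + 12\right)^{3} + 24}{\left(i \left(\omega - 12\right) + 12\right)^{4}}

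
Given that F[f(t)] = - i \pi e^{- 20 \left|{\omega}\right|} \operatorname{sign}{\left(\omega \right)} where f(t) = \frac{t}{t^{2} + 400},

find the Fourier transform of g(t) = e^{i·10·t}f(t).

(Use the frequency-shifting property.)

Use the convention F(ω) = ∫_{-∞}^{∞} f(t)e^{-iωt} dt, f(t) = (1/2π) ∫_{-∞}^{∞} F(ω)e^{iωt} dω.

F[g](ω) = - i \pi e^{- 20 \left|{\omega - 10}\right|} \operatorname{sign}{\left(\omega - 10 \right)}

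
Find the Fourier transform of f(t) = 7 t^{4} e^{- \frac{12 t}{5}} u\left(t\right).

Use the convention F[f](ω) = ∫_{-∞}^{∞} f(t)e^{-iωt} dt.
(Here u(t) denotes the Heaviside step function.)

F(ω) = \frac{525000}{\left(5 i \omega + 12\right)^{5}}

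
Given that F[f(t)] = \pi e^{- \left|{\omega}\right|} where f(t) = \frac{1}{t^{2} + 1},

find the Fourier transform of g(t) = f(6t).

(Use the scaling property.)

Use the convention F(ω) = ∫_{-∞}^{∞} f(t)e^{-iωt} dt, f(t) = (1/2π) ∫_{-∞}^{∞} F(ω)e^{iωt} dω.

F[g](ω) = \frac{\pi e^{- \frac{\left|{\omega}\right|}{6}}}{6}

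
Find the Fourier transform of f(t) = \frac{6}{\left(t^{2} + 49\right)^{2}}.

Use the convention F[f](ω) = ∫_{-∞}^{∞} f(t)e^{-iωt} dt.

F(ω) = \frac{3 \pi \left(7 \left|{\omega}\right| + 1\right) e^{- 7 \left|{\omega}\right|}}{343}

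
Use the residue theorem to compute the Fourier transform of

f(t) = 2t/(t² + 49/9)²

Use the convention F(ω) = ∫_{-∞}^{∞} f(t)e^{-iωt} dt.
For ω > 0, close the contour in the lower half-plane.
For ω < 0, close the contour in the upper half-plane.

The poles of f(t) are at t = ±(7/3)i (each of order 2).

Let g(z) = f(z)e^{-iωz}; for large |z| the factor e^{-iωz} decays in the lower half-plane when ω > 0 and in the upper half-plane when ω < 0.

Case ω > 0 (lower half-plane, clockwise contour ⇒ F(ω) = -2πi·ΣRes):
  Res_{z = - \frac{7 i}{3}} g(z) = \frac{3 \omega e^{- \frac{7 \omega}{3}}}{14} (pole of order 2)
  F(ω) = -2πi·ΣRes = - \frac{3 i \pi \omega e^{- \frac{7 \omega}{3}}}{7}

Case ω < 0 (upper half-plane, counterclockwise contour ⇒ F(ω) = +2πi·ΣRes):
  Res_{z = \frac{7 i}{3}} g(z) = - \frac{3 \omega e^{\frac{7 \omega}{3}}}{14} (pole of order 2)
  F(ω) = 2πi·ΣRes = - \frac{3 i \pi \omega e^{\frac{7 \omega}{3}}}{7}

Both cases combine into a single formula in |ω|:

F(ω) = - \frac{3 i \pi \omega e^{- \frac{7 \left|{\omega}\right|}{3}}}{7}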